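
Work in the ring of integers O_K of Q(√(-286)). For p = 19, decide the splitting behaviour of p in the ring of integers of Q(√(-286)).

p is inert

-286 mod 4 = 2, hence disc K = 4·(-286) = -1144 and O_K = ℤ[√-286].
19 ∤ -1144, so 19 is unramified.
Compute (-286/19) via Euler: 18^((19-1)/2) mod 19 = 18, so (-286/19) = -1.
d is a non-residue mod p, hence 19 remains inert in O_K.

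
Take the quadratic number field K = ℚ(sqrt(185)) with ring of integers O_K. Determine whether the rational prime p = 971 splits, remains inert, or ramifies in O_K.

185 mod 4 = 1, hence disc K = 185 and O_K = ℤ[(1+√185)/2].
971 ∤ 185, so 971 is unramified.
Legendre symbol by Euler's criterion: (185/971) ≡ 185^485 ≡ 1 (mod 971), i.e. (185/971) = 1.
Legendre symbol 1 ⇒ 971 is split.

971 splits in O_K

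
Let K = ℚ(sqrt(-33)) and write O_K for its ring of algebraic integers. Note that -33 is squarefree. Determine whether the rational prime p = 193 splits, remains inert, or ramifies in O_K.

Since -33 ≢ 1 mod 4, the ring of integers is ℤ[√-33] with discriminant 4·(-33) = -132.
Since gcd(193, -132) = 1 the prime 193 does not ramify.
Legendre symbol by Euler's criterion: (-33/193) ≡ (-33)^96 ≡ 192 (mod 193), i.e. (-33/193) = -1.
Legendre symbol -1 ⇒ 193 is inert.

193 remains inert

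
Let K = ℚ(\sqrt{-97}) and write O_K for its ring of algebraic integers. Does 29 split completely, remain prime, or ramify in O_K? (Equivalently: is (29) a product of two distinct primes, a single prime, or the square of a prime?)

Since -97 ≢ 1 mod 4, the ring of integers is ℤ[√-97] with discriminant 4·(-97) = -388.
29 ∤ -388, so 29 is unramified.
(-97/29) = 19^14 mod 29 = 28, giving Legendre symbol -1.
(-97/29) = -1, so 29 is inert.

remains prime (inert)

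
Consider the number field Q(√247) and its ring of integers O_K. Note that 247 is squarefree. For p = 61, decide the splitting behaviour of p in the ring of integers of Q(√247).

247 mod 4 = 3, hence disc K = 4·247 = 988 and O_K = ℤ[√247].
disc(K) = 988 is not divisible by 61; 61 is unramified.
(247/61) = 3^30 mod 61 = 1, giving Legendre symbol 1.
d is a quadratic residue mod p, hence 61 splits in O_K.

61 splits in O_K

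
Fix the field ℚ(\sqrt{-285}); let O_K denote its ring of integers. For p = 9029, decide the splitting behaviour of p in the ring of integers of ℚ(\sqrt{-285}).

inert — (9029) stays prime in O_K

Since -285 ≢ 1 mod 4, the ring of integers is ℤ[√-285] with discriminant 4·(-285) = -1140.
9029 ∤ -1140, so 9029 is unramified.
(-285/9029) = 8744^4514 mod 9029 = 9028, giving Legendre symbol -1.
Legendre symbol -1 ⇒ 9029 is inert.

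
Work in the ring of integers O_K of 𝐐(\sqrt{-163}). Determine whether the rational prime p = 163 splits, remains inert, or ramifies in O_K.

d = -163 ≡ 1 (mod 4), so O_K = ℤ[(1+√-163)/2] and disc(K) = d = -163.
163 divides disc(K) = -163, so 163 ramifies.

ramifies in O_K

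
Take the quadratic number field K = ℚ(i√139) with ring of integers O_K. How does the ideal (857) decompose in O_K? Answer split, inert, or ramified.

inert — (857) stays prime in O_K

d = -139 ≡ 1 (mod 4), so O_K = ℤ[(1+√-139)/2] and disc(K) = d = -139.
857 ∤ -139, so 857 is unramified.
Euler's criterion: (-139)^428 mod 857 = 856. Thus (-139|857) = -1.
Legendre symbol -1 ⇒ 857 is inert.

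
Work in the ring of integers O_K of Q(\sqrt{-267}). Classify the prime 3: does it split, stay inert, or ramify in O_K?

ramified

d = -267 ≡ 1 (mod 4), so O_K = ℤ[(1+√-267)/2] and disc(K) = d = -267.
3 divides disc(K) = -267, so 3 ramifies.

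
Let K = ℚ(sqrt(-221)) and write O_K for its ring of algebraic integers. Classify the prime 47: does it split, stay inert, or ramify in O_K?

d = -221 ≡ 3 (mod 4), so O_K = ℤ[√-221] and disc(K) = 4d = -884.
disc(K) = -884 is not divisible by 47; 47 is unramified.
Legendre symbol by Euler's criterion: (-221/47) ≡ (-221)^23 ≡ 1 (mod 47), i.e. (-221/47) = 1.
(-221/47) = 1, so 47 splits.

47 splits in O_K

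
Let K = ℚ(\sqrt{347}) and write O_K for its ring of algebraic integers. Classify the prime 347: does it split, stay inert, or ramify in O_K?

d = 347 ≡ 3 (mod 4), so O_K = ℤ[√347] and disc(K) = 4d = 1388.
disc(K) = 1388 = 347·4, so p = 347 is ramified.

347 is ramified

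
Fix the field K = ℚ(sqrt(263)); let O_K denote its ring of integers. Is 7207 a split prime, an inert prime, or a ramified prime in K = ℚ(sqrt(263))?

7207 splits in O_K

263 mod 4 = 3, hence disc K = 4·263 = 1052 and O_K = ℤ[√263].
Since gcd(7207, 1052) = 1 the prime 7207 does not ramify.
(263/7207) = 263^3603 mod 7207 = 1, giving Legendre symbol 1.
d is a quadratic residue mod p, hence 7207 splits in O_K.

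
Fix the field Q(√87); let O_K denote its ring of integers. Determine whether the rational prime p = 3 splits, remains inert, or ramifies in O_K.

87 mod 4 = 3, hence disc K = 4·87 = 348 and O_K = ℤ[√87].
disc(K) = 348 = 3·116, so p = 3 is ramified.

ramifies in O_K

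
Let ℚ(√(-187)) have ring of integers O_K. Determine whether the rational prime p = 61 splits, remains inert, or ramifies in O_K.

-187 mod 4 = 1, hence disc K = -187 and O_K = ℤ[(1+√-187)/2].
Since gcd(61, -187) = 1 the prime 61 does not ramify.
Euler's criterion: (-187)^30 mod 61 = 1. Thus (-187|61) = 1.
(-187/61) = 1, so 61 splits.

split — (61) = 𝔭₁𝔭₂ with 𝔭₁ ≠ 𝔭₂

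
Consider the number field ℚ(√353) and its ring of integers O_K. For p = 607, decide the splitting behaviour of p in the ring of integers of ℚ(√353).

d = 353 ≡ 1 (mod 4), so O_K = ℤ[(1+√353)/2] and disc(K) = d = 353.
disc(K) = 353 is not divisible by 607; 607 is unramified.
(353/607) = 353^303 mod 607 = 1, giving Legendre symbol 1.
(353/607) = 1, so 607 splits.

split — (607) = 𝔭₁𝔭₂ with 𝔭₁ ≠ 𝔭₂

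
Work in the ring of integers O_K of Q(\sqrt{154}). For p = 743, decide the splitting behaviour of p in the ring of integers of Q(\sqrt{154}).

d = 154 ≡ 2 (mod 4), so O_K = ℤ[√154] and disc(K) = 4d = 616.
743 ∤ 616, so 743 is unramified.
Legendre symbol by Euler's criterion: (154/743) ≡ 154^371 ≡ 742 (mod 743), i.e. (154/743) = -1.
(154/743) = -1, so 743 is inert.

743 remains inert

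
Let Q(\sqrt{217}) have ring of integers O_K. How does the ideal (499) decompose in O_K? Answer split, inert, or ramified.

d = 217 ≡ 1 (mod 4), so O_K = ℤ[(1+√217)/2] and disc(K) = d = 217.
499 ∤ 217, so 499 is unramified.
Compute (217/499) via Euler: 217^((499-1)/2) mod 499 = 498, so (217/499) = -1.
Legendre symbol -1 ⇒ 499 is inert.

remains prime (inert)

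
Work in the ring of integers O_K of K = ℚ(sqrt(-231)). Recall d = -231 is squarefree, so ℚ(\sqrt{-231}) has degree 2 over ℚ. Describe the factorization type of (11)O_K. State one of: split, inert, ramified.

ramified

Since -231 ≡ 1 mod 4, the ring of integers is ℤ[(1+√-231)/2] with discriminant -231.
Ramification test: 11 | -231. The prime 11 ramifies in K.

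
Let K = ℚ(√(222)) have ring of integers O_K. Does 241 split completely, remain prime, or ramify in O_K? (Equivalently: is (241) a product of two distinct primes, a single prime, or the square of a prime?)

Since 222 ≢ 1 mod 4, the ring of integers is ℤ[√222] with discriminant 4·222 = 888.
Since gcd(241, 888) = 1 the prime 241 does not ramify.
Legendre symbol by Euler's criterion: (222/241) ≡ 222^120 ≡ 240 (mod 241), i.e. (222/241) = -1.
Legendre symbol -1 ⇒ 241 is inert.

241 remains inert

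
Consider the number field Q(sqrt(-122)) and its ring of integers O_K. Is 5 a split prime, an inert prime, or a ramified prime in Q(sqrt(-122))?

inert

-122 mod 4 = 2, hence disc K = 4·(-122) = -488 and O_K = ℤ[√-122].
disc(K) = -488 is not divisible by 5; 5 is unramified.
Euler's criterion: (-122)^2 mod 5 = 4. Thus (-122|5) = -1.
d is a non-residue mod p, hence 5 remains inert in O_K.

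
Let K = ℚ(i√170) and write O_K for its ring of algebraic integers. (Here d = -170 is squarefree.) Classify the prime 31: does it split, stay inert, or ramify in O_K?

splits completely

d = -170 ≡ 2 (mod 4), so O_K = ℤ[√-170] and disc(K) = 4d = -680.
Since gcd(31, -680) = 1 the prime 31 does not ramify.
Euler's criterion: (-170)^15 mod 31 = 1. Thus (-170|31) = 1.
(-170/31) = 1, so 31 splits.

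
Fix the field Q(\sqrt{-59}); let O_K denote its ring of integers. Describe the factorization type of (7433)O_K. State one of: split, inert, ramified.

inert — (7433) stays prime in O_K

-59 mod 4 = 1, hence disc K = -59 and O_K = ℤ[(1+√-59)/2].
7433 ∤ -59, so 7433 is unramified.
Compute (-59/7433) via Euler: 7374^((7433-1)/2) mod 7433 = 7432, so (-59/7433) = -1.
Legendre symbol -1 ⇒ 7433 is inert.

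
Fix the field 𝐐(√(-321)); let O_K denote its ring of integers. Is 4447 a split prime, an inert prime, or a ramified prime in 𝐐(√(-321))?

d = -321 ≡ 3 (mod 4), so O_K = ℤ[√-321] and disc(K) = 4d = -1284.
Since gcd(4447, -1284) = 1 the prime 4447 does not ramify.
Euler's criterion: (-321)^2223 mod 4447 = 1. Thus (-321|4447) = 1.
d is a quadratic residue mod p, hence 4447 splits in O_K.

4447 splits in O_K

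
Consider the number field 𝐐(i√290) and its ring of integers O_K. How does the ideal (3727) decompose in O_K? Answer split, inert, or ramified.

-290 mod 4 = 2, hence disc K = 4·(-290) = -1160 and O_K = ℤ[√-290].
Since gcd(3727, -1160) = 1 the prime 3727 does not ramify.
Legendre symbol by Euler's criterion: (-290/3727) ≡ (-290)^1863 ≡ 3726 (mod 3727), i.e. (-290/3727) = -1.
(-290/3727) = -1, so 3727 is inert.

inert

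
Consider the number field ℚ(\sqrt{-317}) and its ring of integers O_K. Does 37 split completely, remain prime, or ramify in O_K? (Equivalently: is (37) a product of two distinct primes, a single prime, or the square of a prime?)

split

Since -317 ≢ 1 mod 4, the ring of integers is ℤ[√-317] with discriminant 4·(-317) = -1268.
37 ∤ -1268, so 37 is unramified.
Compute (-317/37) via Euler: 16^((37-1)/2) mod 37 = 1, so (-317/37) = 1.
d is a quadratic residue mod p, hence 37 splits in O_K.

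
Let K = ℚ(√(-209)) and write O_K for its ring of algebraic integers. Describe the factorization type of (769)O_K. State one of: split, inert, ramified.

inert — (769) stays prime in O_K

-209 mod 4 = 3, hence disc K = 4·(-209) = -836 and O_K = ℤ[√-209].
disc(K) = -836 is not divisible by 769; 769 is unramified.
Compute (-209/769) via Euler: 560^((769-1)/2) mod 769 = 768, so (-209/769) = -1.
(-209/769) = -1, so 769 is inert.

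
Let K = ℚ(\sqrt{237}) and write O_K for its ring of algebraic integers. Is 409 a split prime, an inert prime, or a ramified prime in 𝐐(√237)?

Since 237 ≡ 1 mod 4, the ring of integers is ℤ[(1+√237)/2] with discriminant 237.
409 ∤ 237, so 409 is unramified.
Compute (237/409) via Euler: 237^((409-1)/2) mod 409 = 408, so (237/409) = -1.
Legendre symbol -1 ⇒ 409 is inert.

inert — (409) stays prime in O_K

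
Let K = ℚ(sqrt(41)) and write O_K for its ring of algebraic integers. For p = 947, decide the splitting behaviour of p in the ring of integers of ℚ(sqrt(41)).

split

41 mod 4 = 1, hence disc K = 41 and O_K = ℤ[(1+√41)/2].
947 ∤ 41, so 947 is unramified.
(41/947) = 41^473 mod 947 = 1, giving Legendre symbol 1.
(41/947) = 1, so 947 splits.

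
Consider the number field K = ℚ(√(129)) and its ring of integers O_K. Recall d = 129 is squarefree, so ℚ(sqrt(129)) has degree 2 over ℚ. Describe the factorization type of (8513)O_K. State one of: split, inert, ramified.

split — (8513) = 𝔭₁𝔭₂ with 𝔭₁ ≠ 𝔭₂

d = 129 ≡ 1 (mod 4), so O_K = ℤ[(1+√129)/2] and disc(K) = d = 129.
disc(K) = 129 is not divisible by 8513; 8513 is unramified.
(129/8513) = 129^4256 mod 8513 = 1, giving Legendre symbol 1.
Legendre symbol 1 ⇒ 8513 is split.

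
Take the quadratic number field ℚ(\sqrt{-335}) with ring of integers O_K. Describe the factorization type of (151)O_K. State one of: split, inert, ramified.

151 splits in O_K

Since -335 ≡ 1 mod 4, the ring of integers is ℤ[(1+√-335)/2] with discriminant -335.
151 ∤ -335, so 151 is unramified.
Compute (-335/151) via Euler: 118^((151-1)/2) mod 151 = 1, so (-335/151) = 1.
Legendre symbol 1 ⇒ 151 is split.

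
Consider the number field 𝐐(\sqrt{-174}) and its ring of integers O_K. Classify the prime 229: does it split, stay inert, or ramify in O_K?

split

d = -174 ≡ 2 (mod 4), so O_K = ℤ[√-174] and disc(K) = 4d = -696.
229 ∤ -696, so 229 is unramified.
(-174/229) = 55^114 mod 229 = 1, giving Legendre symbol 1.
d is a quadratic residue mod p, hence 229 splits in O_K.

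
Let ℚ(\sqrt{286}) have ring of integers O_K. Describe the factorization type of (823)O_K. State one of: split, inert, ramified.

d = 286 ≡ 2 (mod 4), so O_K = ℤ[√286] and disc(K) = 4d = 1144.
disc(K) = 1144 is not divisible by 823; 823 is unramified.
Compute (286/823) via Euler: 286^((823-1)/2) mod 823 = 822, so (286/823) = -1.
d is a non-residue mod p, hence 823 remains inert in O_K.

inert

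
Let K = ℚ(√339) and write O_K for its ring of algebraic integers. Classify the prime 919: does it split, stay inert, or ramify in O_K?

remains prime (inert)

d = 339 ≡ 3 (mod 4), so O_K = ℤ[√339] and disc(K) = 4d = 1356.
919 ∤ 1356, so 919 is unramified.
Legendre symbol by Euler's criterion: (339/919) ≡ 339^459 ≡ 918 (mod 919), i.e. (339/919) = -1.
d is a non-residue mod p, hence 919 remains inert in O_K.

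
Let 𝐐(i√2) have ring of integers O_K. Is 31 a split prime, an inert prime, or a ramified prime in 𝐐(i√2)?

inert — (31) stays prime in O_K

d = -2 ≡ 2 (mod 4), so O_K = ℤ[√-2] and disc(K) = 4d = -8.
disc(K) = -8 is not divisible by 31; 31 is unramified.
Legendre symbol by Euler's criterion: (-2/31) ≡ (-2)^15 ≡ 30 (mod 31), i.e. (-2/31) = -1.
(-2/31) = -1, so 31 is inert.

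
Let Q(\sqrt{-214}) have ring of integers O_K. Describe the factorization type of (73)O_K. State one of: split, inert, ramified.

remains prime (inert)

d = -214 ≡ 2 (mod 4), so O_K = ℤ[√-214] and disc(K) = 4d = -856.
73 ∤ -856, so 73 is unramified.
(-214/73) = 5^36 mod 73 = 72, giving Legendre symbol -1.
d is a non-residue mod p, hence 73 remains inert in O_K.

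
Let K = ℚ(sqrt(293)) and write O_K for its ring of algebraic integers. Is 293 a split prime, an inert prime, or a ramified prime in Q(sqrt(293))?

293 is ramified

d = 293 ≡ 1 (mod 4), so O_K = ℤ[(1+√293)/2] and disc(K) = d = 293.
Ramification test: 293 | 293. The prime 293 ramifies in K.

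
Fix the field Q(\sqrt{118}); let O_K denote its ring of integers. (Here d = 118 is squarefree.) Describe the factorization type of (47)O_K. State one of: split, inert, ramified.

splits completely

Since 118 ≢ 1 mod 4, the ring of integers is ℤ[√118] with discriminant 4·118 = 472.
Since gcd(47, 472) = 1 the prime 47 does not ramify.
Euler's criterion: 118^23 mod 47 = 1. Thus (118|47) = 1.
d is a quadratic residue mod p, hence 47 splits in O_K.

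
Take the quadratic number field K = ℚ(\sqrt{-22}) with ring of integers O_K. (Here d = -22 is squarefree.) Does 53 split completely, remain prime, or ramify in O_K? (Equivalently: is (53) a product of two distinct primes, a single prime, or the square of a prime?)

-22 mod 4 = 2, hence disc K = 4·(-22) = -88 and O_K = ℤ[√-22].
Since gcd(53, -88) = 1 the prime 53 does not ramify.
Compute (-22/53) via Euler: 31^((53-1)/2) mod 53 = 52, so (-22/53) = -1.
Legendre symbol -1 ⇒ 53 is inert.

inert — (53) stays prime in O_K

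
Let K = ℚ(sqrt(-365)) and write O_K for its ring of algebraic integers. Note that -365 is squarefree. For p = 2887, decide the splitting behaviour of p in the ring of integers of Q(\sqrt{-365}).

-365 mod 4 = 3, hence disc K = 4·(-365) = -1460 and O_K = ℤ[√-365].
disc(K) = -1460 is not divisible by 2887; 2887 is unramified.
Legendre symbol by Euler's criterion: (-365/2887) ≡ (-365)^1443 ≡ 2886 (mod 2887), i.e. (-365/2887) = -1.
(-365/2887) = -1, so 2887 is inert.

2887 remains inert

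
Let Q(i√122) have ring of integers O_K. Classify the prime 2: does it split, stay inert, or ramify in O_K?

ramified

-122 mod 4 = 2, hence disc K = 4·(-122) = -488 and O_K = ℤ[√-122].
2 divides disc(K) = -488, so 2 ramifies.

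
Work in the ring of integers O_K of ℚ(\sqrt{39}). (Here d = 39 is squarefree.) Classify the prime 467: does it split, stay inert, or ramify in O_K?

Since 39 ≢ 1 mod 4, the ring of integers is ℤ[√39] with discriminant 4·39 = 156.
disc(K) = 156 is not divisible by 467; 467 is unramified.
Legendre symbol by Euler's criterion: (39/467) ≡ 39^233 ≡ 1 (mod 467), i.e. (39/467) = 1.
d is a quadratic residue mod p, hence 467 splits in O_K.

splits completely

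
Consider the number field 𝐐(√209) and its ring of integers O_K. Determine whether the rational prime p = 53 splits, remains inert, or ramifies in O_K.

53 remains inert

d = 209 ≡ 1 (mod 4), so O_K = ℤ[(1+√209)/2] and disc(K) = d = 209.
53 ∤ 209, so 53 is unramified.
Euler's criterion: 209^26 mod 53 = 52. Thus (209|53) = -1.
d is a non-residue mod p, hence 53 remains inert in O_K.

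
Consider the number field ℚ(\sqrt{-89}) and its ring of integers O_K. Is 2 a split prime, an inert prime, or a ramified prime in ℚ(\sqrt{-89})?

d = -89 ≡ 3 (mod 4), so O_K = ℤ[√-89] and disc(K) = 4d = -356.
Ramification test: 2 | -356. The prime 2 ramifies in K.

ramified — (2) = 𝔭²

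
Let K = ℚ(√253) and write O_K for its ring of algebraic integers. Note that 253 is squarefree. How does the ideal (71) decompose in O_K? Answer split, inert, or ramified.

253 mod 4 = 1, hence disc K = 253 and O_K = ℤ[(1+√253)/2].
disc(K) = 253 is not divisible by 71; 71 is unramified.
Compute (253/71) via Euler: 40^((71-1)/2) mod 71 = 1, so (253/71) = 1.
(253/71) = 1, so 71 splits.

split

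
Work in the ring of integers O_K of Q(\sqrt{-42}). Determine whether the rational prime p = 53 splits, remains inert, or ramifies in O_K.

p splits

-42 mod 4 = 2, hence disc K = 4·(-42) = -168 and O_K = ℤ[√-42].
Since gcd(53, -168) = 1 the prime 53 does not ramify.
Legendre symbol by Euler's criterion: (-42/53) ≡ (-42)^26 ≡ 1 (mod 53), i.e. (-42/53) = 1.
Legendre symbol 1 ⇒ 53 is split.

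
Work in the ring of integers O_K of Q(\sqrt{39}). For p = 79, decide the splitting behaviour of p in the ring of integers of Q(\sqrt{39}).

inert — (79) stays prime in O_K

d = 39 ≡ 3 (mod 4), so O_K = ℤ[√39] and disc(K) = 4d = 156.
79 ∤ 156, so 79 is unramified.
Legendre symbol by Euler's criterion: (39/79) ≡ 39^39 ≡ 78 (mod 79), i.e. (39/79) = -1.
(39/79) = -1, so 79 is inert.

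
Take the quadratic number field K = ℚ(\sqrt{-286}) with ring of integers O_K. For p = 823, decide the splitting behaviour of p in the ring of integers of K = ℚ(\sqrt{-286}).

Since -286 ≢ 1 mod 4, the ring of integers is ℤ[√-286] with discriminant 4·(-286) = -1144.
Since gcd(823, -1144) = 1 the prime 823 does not ramify.
Euler's criterion: (-286)^411 mod 823 = 1. Thus (-286|823) = 1.
Legendre symbol 1 ⇒ 823 is split.

splits completely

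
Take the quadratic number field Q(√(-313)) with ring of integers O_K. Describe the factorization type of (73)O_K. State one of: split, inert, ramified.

inert — (73) stays prime in O_K

Since -313 ≢ 1 mod 4, the ring of integers is ℤ[√-313] with discriminant 4·(-313) = -1252.
Since gcd(73, -1252) = 1 the prime 73 does not ramify.
Compute (-313/73) via Euler: 52^((73-1)/2) mod 73 = 72, so (-313/73) = -1.
Legendre symbol -1 ⇒ 73 is inert.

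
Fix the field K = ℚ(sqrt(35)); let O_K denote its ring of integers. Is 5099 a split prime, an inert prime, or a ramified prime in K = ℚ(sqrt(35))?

split

d = 35 ≡ 3 (mod 4), so O_K = ℤ[√35] and disc(K) = 4d = 140.
5099 ∤ 140, so 5099 is unramified.
Compute (35/5099) via Euler: 35^((5099-1)/2) mod 5099 = 1, so (35/5099) = 1.
(35/5099) = 1, so 5099 splits.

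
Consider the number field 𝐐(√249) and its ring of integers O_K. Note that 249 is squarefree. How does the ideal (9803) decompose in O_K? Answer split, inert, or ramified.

Since 249 ≡ 1 mod 4, the ring of integers is ℤ[(1+√249)/2] with discriminant 249.
9803 ∤ 249, so 9803 is unramified.
Euler's criterion: 249^4901 mod 9803 = 9802. Thus (249|9803) = -1.
Legendre symbol -1 ⇒ 9803 is inert.

inert — (9803) stays prime in O_K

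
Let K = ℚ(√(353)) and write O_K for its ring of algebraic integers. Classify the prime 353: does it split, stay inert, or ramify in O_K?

ramified — (353) = 𝔭²

d = 353 ≡ 1 (mod 4), so O_K = ℤ[(1+√353)/2] and disc(K) = d = 353.
disc(K) = 353 = 353·1, so p = 353 is ramified.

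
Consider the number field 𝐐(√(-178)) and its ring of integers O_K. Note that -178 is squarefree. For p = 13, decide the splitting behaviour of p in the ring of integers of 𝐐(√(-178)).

Since -178 ≢ 1 mod 4, the ring of integers is ℤ[√-178] with discriminant 4·(-178) = -712.
disc(K) = -712 is not divisible by 13; 13 is unramified.
Euler's criterion: (-178)^6 mod 13 = 1. Thus (-178|13) = 1.
d is a quadratic residue mod p, hence 13 splits in O_K.

p splits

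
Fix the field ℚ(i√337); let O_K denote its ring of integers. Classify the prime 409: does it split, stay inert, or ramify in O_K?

d = -337 ≡ 3 (mod 4), so O_K = ℤ[√-337] and disc(K) = 4d = -1348.
disc(K) = -1348 is not divisible by 409; 409 is unramified.
Compute (-337/409) via Euler: 72^((409-1)/2) mod 409 = 1, so (-337/409) = 1.
Legendre symbol 1 ⇒ 409 is split.

splits completely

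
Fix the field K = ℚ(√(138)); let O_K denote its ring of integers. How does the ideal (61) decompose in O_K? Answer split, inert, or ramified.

d = 138 ≡ 2 (mod 4), so O_K = ℤ[√138] and disc(K) = 4d = 552.
61 ∤ 552, so 61 is unramified.
Compute (138/61) via Euler: 16^((61-1)/2) mod 61 = 1, so (138/61) = 1.
Legendre symbol 1 ⇒ 61 is split.

split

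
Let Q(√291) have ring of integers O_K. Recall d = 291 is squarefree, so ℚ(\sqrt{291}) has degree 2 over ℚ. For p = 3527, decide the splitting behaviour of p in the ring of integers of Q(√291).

Since 291 ≢ 1 mod 4, the ring of integers is ℤ[√291] with discriminant 4·291 = 1164.
3527 ∤ 1164, so 3527 is unramified.
Legendre symbol by Euler's criterion: (291/3527) ≡ 291^1763 ≡ 1 (mod 3527), i.e. (291/3527) = 1.
(291/3527) = 1, so 3527 splits.

split — (3527) = 𝔭₁𝔭₂ with 𝔭₁ ≠ 𝔭₂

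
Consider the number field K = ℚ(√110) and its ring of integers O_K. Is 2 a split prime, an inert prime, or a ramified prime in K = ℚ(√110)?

ramified

d = 110 ≡ 2 (mod 4), so O_K = ℤ[√110] and disc(K) = 4d = 440.
2 divides disc(K) = 440, so 2 ramifies.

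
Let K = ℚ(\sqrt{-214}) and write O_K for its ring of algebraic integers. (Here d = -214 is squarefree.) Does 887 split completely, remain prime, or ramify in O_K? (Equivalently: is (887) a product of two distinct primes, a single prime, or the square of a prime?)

p is inert

d = -214 ≡ 2 (mod 4), so O_K = ℤ[√-214] and disc(K) = 4d = -856.
Since gcd(887, -856) = 1 the prime 887 does not ramify.
(-214/887) = 673^443 mod 887 = 886, giving Legendre symbol -1.
d is a non-residue mod p, hence 887 remains inert in O_K.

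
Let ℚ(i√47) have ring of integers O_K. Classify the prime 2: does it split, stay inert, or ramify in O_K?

d = -47 ≡ 1 (mod 4), so O_K = ℤ[(1+√-47)/2] and disc(K) = d = -47.
disc(K) = -47 is not divisible by 2; 2 is unramified.
Checking d mod 8: -47 ≡ 1. Hence 2 is split in O_K.

p splits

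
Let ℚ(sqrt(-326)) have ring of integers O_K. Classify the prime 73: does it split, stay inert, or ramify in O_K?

p is inert

Since -326 ≢ 1 mod 4, the ring of integers is ℤ[√-326] with discriminant 4·(-326) = -1304.
Since gcd(73, -1304) = 1 the prime 73 does not ramify.
Euler's criterion: (-326)^36 mod 73 = 72. Thus (-326|73) = -1.
d is a non-residue mod p, hence 73 remains inert in O_K.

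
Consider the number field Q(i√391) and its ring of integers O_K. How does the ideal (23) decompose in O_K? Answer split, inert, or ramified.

23 is ramified

-391 mod 4 = 1, hence disc K = -391 and O_K = ℤ[(1+√-391)/2].
disc(K) = -391 = 23·(-17), so p = 23 is ramified.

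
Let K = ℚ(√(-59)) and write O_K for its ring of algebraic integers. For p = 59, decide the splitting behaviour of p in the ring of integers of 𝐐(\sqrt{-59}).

Since -59 ≡ 1 mod 4, the ring of integers is ℤ[(1+√-59)/2] with discriminant -59.
disc(K) = -59 = 59·(-1), so p = 59 is ramified.

ramified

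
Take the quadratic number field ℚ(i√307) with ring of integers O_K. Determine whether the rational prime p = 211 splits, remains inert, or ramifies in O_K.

remains prime (inert)

Since -307 ≡ 1 mod 4, the ring of integers is ℤ[(1+√-307)/2] with discriminant -307.
disc(K) = -307 is not divisible by 211; 211 is unramified.
Compute (-307/211) via Euler: 115^((211-1)/2) mod 211 = 210, so (-307/211) = -1.
Legendre symbol -1 ⇒ 211 is inert.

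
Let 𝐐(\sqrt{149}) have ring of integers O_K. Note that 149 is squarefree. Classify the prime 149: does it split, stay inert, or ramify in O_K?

d = 149 ≡ 1 (mod 4), so O_K = ℤ[(1+√149)/2] and disc(K) = d = 149.
disc(K) = 149 = 149·1, so p = 149 is ramified.

ramifies in O_K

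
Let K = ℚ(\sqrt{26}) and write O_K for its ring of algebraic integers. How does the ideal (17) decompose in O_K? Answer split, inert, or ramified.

26 mod 4 = 2, hence disc K = 4·26 = 104 and O_K = ℤ[√26].
17 ∤ 104, so 17 is unramified.
Euler's criterion: 26^8 mod 17 = 1. Thus (26|17) = 1.
(26/17) = 1, so 17 splits.

split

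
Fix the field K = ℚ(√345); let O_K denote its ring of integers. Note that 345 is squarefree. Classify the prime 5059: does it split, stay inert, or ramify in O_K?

Since 345 ≡ 1 mod 4, the ring of integers is ℤ[(1+√345)/2] with discriminant 345.
disc(K) = 345 is not divisible by 5059; 5059 is unramified.
Legendre symbol by Euler's criterion: (345/5059) ≡ 345^2529 ≡ 5058 (mod 5059), i.e. (345/5059) = -1.
d is a non-residue mod p, hence 5059 remains inert in O_K.

remains prime (inert)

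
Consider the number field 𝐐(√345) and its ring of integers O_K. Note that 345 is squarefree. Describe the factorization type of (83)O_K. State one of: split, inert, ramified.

345 mod 4 = 1, hence disc K = 345 and O_K = ℤ[(1+√345)/2].
Since gcd(83, 345) = 1 the prime 83 does not ramify.
Compute (345/83) via Euler: 13^((83-1)/2) mod 83 = 82, so (345/83) = -1.
d is a non-residue mod p, hence 83 remains inert in O_K.

remains prime (inert)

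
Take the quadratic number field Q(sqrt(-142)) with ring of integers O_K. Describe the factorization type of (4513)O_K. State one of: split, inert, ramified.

-142 mod 4 = 2, hence disc K = 4·(-142) = -568 and O_K = ℤ[√-142].
disc(K) = -568 is not divisible by 4513; 4513 is unramified.
Euler's criterion: (-142)^2256 mod 4513 = 1. Thus (-142|4513) = 1.
(-142/4513) = 1, so 4513 splits.

p splits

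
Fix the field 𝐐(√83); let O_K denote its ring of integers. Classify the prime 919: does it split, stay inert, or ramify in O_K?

Since 83 ≢ 1 mod 4, the ring of integers is ℤ[√83] with discriminant 4·83 = 332.
919 ∤ 332, so 919 is unramified.
(83/919) = 83^459 mod 919 = 1, giving Legendre symbol 1.
(83/919) = 1, so 919 splits.

splits completely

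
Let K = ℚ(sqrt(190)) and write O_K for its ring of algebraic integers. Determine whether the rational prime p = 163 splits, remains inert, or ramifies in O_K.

inert — (163) stays prime in O_K

d = 190 ≡ 2 (mod 4), so O_K = ℤ[√190] and disc(K) = 4d = 760.
disc(K) = 760 is not divisible by 163; 163 is unramified.
(190/163) = 27^81 mod 163 = 162, giving Legendre symbol -1.
Legendre symbol -1 ⇒ 163 is inert.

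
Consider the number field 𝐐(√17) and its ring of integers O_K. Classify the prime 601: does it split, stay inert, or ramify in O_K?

d = 17 ≡ 1 (mod 4), so O_K = ℤ[(1+√17)/2] and disc(K) = d = 17.
disc(K) = 17 is not divisible by 601; 601 is unramified.
(17/601) = 17^300 mod 601 = 600, giving Legendre symbol -1.
Legendre symbol -1 ⇒ 601 is inert.

inert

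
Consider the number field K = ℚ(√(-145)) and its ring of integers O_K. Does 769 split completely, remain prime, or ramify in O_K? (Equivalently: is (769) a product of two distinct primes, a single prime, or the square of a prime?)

d = -145 ≡ 3 (mod 4), so O_K = ℤ[√-145] and disc(K) = 4d = -580.
Since gcd(769, -580) = 1 the prime 769 does not ramify.
Legendre symbol by Euler's criterion: (-145/769) ≡ (-145)^384 ≡ 768 (mod 769), i.e. (-145/769) = -1.
(-145/769) = -1, so 769 is inert.

remains prime (inert)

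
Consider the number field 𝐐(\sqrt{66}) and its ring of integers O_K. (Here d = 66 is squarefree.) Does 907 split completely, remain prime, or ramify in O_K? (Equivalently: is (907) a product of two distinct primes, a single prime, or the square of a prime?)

remains prime (inert)

66 mod 4 = 2, hence disc K = 4·66 = 264 and O_K = ℤ[√66].
Since gcd(907, 264) = 1 the prime 907 does not ramify.
Legendre symbol by Euler's criterion: (66/907) ≡ 66^453 ≡ 906 (mod 907), i.e. (66/907) = -1.
d is a non-residue mod p, hence 907 remains inert in O_K.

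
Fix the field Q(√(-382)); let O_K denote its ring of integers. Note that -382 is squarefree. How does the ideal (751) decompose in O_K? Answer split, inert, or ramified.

751 remains inert

d = -382 ≡ 2 (mod 4), so O_K = ℤ[√-382] and disc(K) = 4d = -1528.
disc(K) = -1528 is not divisible by 751; 751 is unramified.
Euler's criterion: (-382)^375 mod 751 = 750. Thus (-382|751) = -1.
(-382/751) = -1, so 751 is inert.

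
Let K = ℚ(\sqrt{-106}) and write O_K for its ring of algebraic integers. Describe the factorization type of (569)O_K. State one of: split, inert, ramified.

-106 mod 4 = 2, hence disc K = 4·(-106) = -424 and O_K = ℤ[√-106].
disc(K) = -424 is not divisible by 569; 569 is unramified.
Compute (-106/569) via Euler: 463^((569-1)/2) mod 569 = 568, so (-106/569) = -1.
Legendre symbol -1 ⇒ 569 is inert.

p is inert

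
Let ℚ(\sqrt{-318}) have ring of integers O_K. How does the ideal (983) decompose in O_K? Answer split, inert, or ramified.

-318 mod 4 = 2, hence disc K = 4·(-318) = -1272 and O_K = ℤ[√-318].
983 ∤ -1272, so 983 is unramified.
Compute (-318/983) via Euler: 665^((983-1)/2) mod 983 = 982, so (-318/983) = -1.
d is a non-residue mod p, hence 983 remains inert in O_K.

p is inert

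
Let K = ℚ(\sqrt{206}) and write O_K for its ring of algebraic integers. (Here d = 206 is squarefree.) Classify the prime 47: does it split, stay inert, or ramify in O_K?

Since 206 ≢ 1 mod 4, the ring of integers is ℤ[√206] with discriminant 4·206 = 824.
disc(K) = 824 is not divisible by 47; 47 is unramified.
Legendre symbol by Euler's criterion: (206/47) ≡ 206^23 ≡ 1 (mod 47), i.e. (206/47) = 1.
Legendre symbol 1 ⇒ 47 is split.

p splits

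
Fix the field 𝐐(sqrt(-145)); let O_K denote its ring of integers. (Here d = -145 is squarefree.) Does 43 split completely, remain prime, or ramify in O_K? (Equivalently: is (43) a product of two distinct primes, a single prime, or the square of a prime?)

inert — (43) stays prime in O_K

Since -145 ≢ 1 mod 4, the ring of integers is ℤ[√-145] with discriminant 4·(-145) = -580.
43 ∤ -580, so 43 is unramified.
(-145/43) = 27^21 mod 43 = 42, giving Legendre symbol -1.
d is a non-residue mod p, hence 43 remains inert in O_K.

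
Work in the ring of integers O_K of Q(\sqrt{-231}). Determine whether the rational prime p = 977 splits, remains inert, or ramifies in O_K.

p is inert

Since -231 ≡ 1 mod 4, the ring of integers is ℤ[(1+√-231)/2] with discriminant -231.
disc(K) = -231 is not divisible by 977; 977 is unramified.
Euler's criterion: (-231)^488 mod 977 = 976. Thus (-231|977) = -1.
(-231/977) = -1, so 977 is inert.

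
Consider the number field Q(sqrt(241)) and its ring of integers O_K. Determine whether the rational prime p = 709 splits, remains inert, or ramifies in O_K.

241 mod 4 = 1, hence disc K = 241 and O_K = ℤ[(1+√241)/2].
disc(K) = 241 is not divisible by 709; 709 is unramified.
Legendre symbol by Euler's criterion: (241/709) ≡ 241^354 ≡ 708 (mod 709), i.e. (241/709) = -1.
d is a non-residue mod p, hence 709 remains inert in O_K.

inert — (709) stays prime in O_K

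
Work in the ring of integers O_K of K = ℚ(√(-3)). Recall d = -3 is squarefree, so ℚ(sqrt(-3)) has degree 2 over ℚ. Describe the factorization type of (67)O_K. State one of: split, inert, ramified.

split

-3 mod 4 = 1, hence disc K = -3 and O_K = ℤ[(1+√-3)/2].
disc(K) = -3 is not divisible by 67; 67 is unramified.
Euler's criterion: (-3)^33 mod 67 = 1. Thus (-3|67) = 1.
Legendre symbol 1 ⇒ 67 is split.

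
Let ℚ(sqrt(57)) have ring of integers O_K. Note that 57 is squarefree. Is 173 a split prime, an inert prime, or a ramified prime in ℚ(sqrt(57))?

d = 57 ≡ 1 (mod 4), so O_K = ℤ[(1+√57)/2] and disc(K) = d = 57.
disc(K) = 57 is not divisible by 173; 173 is unramified.
Compute (57/173) via Euler: 57^((173-1)/2) mod 173 = 1, so (57/173) = 1.
Legendre symbol 1 ⇒ 173 is split.

173 splits in O_K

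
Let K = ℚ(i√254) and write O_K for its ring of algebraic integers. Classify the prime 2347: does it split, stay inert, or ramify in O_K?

inert — (2347) stays prime in O_K

Since -254 ≢ 1 mod 4, the ring of integers is ℤ[√-254] with discriminant 4·(-254) = -1016.
2347 ∤ -1016, so 2347 is unramified.
Euler's criterion: (-254)^1173 mod 2347 = 2346. Thus (-254|2347) = -1.
Legendre symbol -1 ⇒ 2347 is inert.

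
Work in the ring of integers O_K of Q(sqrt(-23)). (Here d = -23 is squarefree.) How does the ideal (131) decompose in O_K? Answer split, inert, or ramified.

131 splits in O_K

d = -23 ≡ 1 (mod 4), so O_K = ℤ[(1+√-23)/2] and disc(K) = d = -23.
disc(K) = -23 is not divisible by 131; 131 is unramified.
Compute (-23/131) via Euler: 108^((131-1)/2) mod 131 = 1, so (-23/131) = 1.
Legendre symbol 1 ⇒ 131 is split.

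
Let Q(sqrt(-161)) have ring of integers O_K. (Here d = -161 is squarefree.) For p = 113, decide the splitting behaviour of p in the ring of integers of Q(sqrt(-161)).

inert

d = -161 ≡ 3 (mod 4), so O_K = ℤ[√-161] and disc(K) = 4d = -644.
113 ∤ -644, so 113 is unramified.
Euler's criterion: (-161)^56 mod 113 = 112. Thus (-161|113) = -1.
d is a non-residue mod p, hence 113 remains inert in O_K.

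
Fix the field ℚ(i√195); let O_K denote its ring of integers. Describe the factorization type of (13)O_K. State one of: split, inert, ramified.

13 is ramified

Since -195 ≡ 1 mod 4, the ring of integers is ℤ[(1+√-195)/2] with discriminant -195.
disc(K) = -195 = 13·(-15), so p = 13 is ramified.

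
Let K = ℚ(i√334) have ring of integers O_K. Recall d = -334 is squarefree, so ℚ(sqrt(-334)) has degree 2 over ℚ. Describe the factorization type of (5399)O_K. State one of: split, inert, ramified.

5399 remains inert

Since -334 ≢ 1 mod 4, the ring of integers is ℤ[√-334] with discriminant 4·(-334) = -1336.
Since gcd(5399, -1336) = 1 the prime 5399 does not ramify.
Compute (-334/5399) via Euler: 5065^((5399-1)/2) mod 5399 = 5398, so (-334/5399) = -1.
(-334/5399) = -1, so 5399 is inert.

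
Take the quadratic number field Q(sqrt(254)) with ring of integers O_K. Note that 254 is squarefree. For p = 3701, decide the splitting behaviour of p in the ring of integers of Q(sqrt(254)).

d = 254 ≡ 2 (mod 4), so O_K = ℤ[√254] and disc(K) = 4d = 1016.
Since gcd(3701, 1016) = 1 the prime 3701 does not ramify.
Euler's criterion: 254^1850 mod 3701 = 3700. Thus (254|3701) = -1.
d is a non-residue mod p, hence 3701 remains inert in O_K.

3701 remains inert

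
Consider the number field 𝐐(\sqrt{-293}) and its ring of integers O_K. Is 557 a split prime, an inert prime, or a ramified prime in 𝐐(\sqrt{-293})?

inert

d = -293 ≡ 3 (mod 4), so O_K = ℤ[√-293] and disc(K) = 4d = -1172.
Since gcd(557, -1172) = 1 the prime 557 does not ramify.
Euler's criterion: (-293)^278 mod 557 = 556. Thus (-293|557) = -1.
d is a non-residue mod p, hence 557 remains inert in O_K.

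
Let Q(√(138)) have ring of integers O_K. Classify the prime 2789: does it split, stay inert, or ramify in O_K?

138 mod 4 = 2, hence disc K = 4·138 = 552 and O_K = ℤ[√138].
disc(K) = 552 is not divisible by 2789; 2789 is unramified.
Compute (138/2789) via Euler: 138^((2789-1)/2) mod 2789 = 1, so (138/2789) = 1.
d is a quadratic residue mod p, hence 2789 splits in O_K.

splits completely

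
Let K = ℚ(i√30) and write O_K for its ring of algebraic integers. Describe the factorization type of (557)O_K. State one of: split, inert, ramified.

remains prime (inert)

Since -30 ≢ 1 mod 4, the ring of integers is ℤ[√-30] with discriminant 4·(-30) = -120.
Since gcd(557, -120) = 1 the prime 557 does not ramify.
Euler's criterion: (-30)^278 mod 557 = 556. Thus (-30|557) = -1.
Legendre symbol -1 ⇒ 557 is inert.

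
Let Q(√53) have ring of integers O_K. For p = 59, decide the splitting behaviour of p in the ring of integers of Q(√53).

split — (59) = 𝔭₁𝔭₂ with 𝔭₁ ≠ 𝔭₂

d = 53 ≡ 1 (mod 4), so O_K = ℤ[(1+√53)/2] and disc(K) = d = 53.
59 ∤ 53, so 59 is unramified.
(53/59) = 53^29 mod 59 = 1, giving Legendre symbol 1.
(53/59) = 1, so 59 splits.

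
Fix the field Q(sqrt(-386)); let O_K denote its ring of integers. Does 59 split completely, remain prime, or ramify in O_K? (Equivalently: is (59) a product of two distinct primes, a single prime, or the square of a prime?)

split

Since -386 ≢ 1 mod 4, the ring of integers is ℤ[√-386] with discriminant 4·(-386) = -1544.
59 ∤ -1544, so 59 is unramified.
Euler's criterion: (-386)^29 mod 59 = 1. Thus (-386|59) = 1.
Legendre symbol 1 ⇒ 59 is split.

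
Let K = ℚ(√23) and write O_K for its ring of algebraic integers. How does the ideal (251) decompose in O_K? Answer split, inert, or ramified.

d = 23 ≡ 3 (mod 4), so O_K = ℤ[√23] and disc(K) = 4d = 92.
Since gcd(251, 92) = 1 the prime 251 does not ramify.
Compute (23/251) via Euler: 23^((251-1)/2) mod 251 = 1, so (23/251) = 1.
Legendre symbol 1 ⇒ 251 is split.

split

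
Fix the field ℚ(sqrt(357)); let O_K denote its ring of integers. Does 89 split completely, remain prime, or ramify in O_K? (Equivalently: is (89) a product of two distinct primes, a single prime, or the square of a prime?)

357 mod 4 = 1, hence disc K = 357 and O_K = ℤ[(1+√357)/2].
disc(K) = 357 is not divisible by 89; 89 is unramified.
Legendre symbol by Euler's criterion: (357/89) ≡ 357^44 ≡ 1 (mod 89), i.e. (357/89) = 1.
d is a quadratic residue mod p, hence 89 splits in O_K.

split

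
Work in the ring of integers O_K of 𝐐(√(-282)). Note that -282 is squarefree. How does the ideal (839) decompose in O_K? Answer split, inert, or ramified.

inert

-282 mod 4 = 2, hence disc K = 4·(-282) = -1128 and O_K = ℤ[√-282].
disc(K) = -1128 is not divisible by 839; 839 is unramified.
Legendre symbol by Euler's criterion: (-282/839) ≡ (-282)^419 ≡ 838 (mod 839), i.e. (-282/839) = -1.
(-282/839) = -1, so 839 is inert.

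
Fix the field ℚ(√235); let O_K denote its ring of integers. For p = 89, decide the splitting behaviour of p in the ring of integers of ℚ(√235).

p splits

235 mod 4 = 3, hence disc K = 4·235 = 940 and O_K = ℤ[√235].
89 ∤ 940, so 89 is unramified.
Compute (235/89) via Euler: 57^((89-1)/2) mod 89 = 1, so (235/89) = 1.
(235/89) = 1, so 89 splits.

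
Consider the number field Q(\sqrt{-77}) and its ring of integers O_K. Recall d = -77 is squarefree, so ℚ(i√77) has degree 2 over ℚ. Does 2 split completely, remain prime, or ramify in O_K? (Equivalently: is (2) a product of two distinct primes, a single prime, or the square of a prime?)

ramified

d = -77 ≡ 3 (mod 4), so O_K = ℤ[√-77] and disc(K) = 4d = -308.
Ramification test: 2 | -308. The prime 2 ramifies in K.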